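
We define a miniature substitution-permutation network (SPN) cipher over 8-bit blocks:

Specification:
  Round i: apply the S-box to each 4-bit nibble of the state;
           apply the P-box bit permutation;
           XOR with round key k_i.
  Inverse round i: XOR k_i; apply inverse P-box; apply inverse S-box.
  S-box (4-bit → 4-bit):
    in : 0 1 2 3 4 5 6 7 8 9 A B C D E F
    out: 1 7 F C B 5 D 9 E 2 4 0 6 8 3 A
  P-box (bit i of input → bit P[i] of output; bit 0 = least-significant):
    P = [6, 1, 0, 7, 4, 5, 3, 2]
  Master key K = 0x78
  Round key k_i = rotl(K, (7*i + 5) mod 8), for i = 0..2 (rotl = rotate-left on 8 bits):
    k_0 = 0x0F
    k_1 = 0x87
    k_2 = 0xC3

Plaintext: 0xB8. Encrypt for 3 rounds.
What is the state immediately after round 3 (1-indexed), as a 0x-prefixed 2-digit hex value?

0x48

s_0 = plaintext = 0xB8
s_1 = Round(s_0, k_0) = 0x8C
s_2 = Round(s_1, k_1) = 0xA8
s_3 = Round(s_2, k_2) = 0x48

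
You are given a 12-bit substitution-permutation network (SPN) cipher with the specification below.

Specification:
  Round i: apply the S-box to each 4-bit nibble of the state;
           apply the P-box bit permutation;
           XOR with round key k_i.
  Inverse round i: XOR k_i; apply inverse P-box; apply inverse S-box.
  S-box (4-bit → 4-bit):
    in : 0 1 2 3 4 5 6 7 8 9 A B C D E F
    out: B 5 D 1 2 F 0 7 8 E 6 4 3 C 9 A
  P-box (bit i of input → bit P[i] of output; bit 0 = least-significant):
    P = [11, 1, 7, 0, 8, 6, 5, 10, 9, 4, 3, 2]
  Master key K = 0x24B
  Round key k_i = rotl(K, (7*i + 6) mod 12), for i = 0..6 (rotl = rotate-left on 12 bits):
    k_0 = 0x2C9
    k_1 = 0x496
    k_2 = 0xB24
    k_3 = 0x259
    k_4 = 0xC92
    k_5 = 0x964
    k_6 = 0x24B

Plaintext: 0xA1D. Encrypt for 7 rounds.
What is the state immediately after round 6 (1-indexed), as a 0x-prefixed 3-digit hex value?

0x3A5

s_0 = plaintext = 0xA1D
s_1 = Round(s_0, k_0) = 0x370
s_2 = Round(s_1, k_1) = 0xFF5
s_3 = Round(s_2, k_2) = 0x7F3
s_4 = Round(s_3, k_3) = 0xC01
s_5 = Round(s_4, k_4) = 0x342
s_6 = Round(s_5, k_5) = 0x3A5
s_7 = Round(s_6, k_6) = 0x8A8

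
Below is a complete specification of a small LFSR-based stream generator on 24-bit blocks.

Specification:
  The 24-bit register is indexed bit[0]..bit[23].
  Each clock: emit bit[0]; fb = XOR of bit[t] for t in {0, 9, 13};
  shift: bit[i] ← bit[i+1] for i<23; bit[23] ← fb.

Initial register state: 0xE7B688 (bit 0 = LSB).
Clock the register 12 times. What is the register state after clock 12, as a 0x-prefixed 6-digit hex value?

0x26EE7B

reg_0 = 0xE7B688
clock 1: out=0, reg = 0x73DB44
clock 2: out=0, reg = 0xB9EDA2
clock 3: out=0, reg = 0xDCF6D1
clock 4: out=1, reg = 0xEE7B68
clock 5: out=0, reg = 0x773DB4
clock 6: out=0, reg = 0xBB9EDA
clock 7: out=0, reg = 0xDDCF6D
clock 8: out=1, reg = 0x6EE7B6
clock 9: out=0, reg = 0x3773DB
clock 10: out=1, reg = 0x9BB9ED
clock 11: out=1, reg = 0x4DDCF6
clock 12: out=0, reg = 0x26EE7B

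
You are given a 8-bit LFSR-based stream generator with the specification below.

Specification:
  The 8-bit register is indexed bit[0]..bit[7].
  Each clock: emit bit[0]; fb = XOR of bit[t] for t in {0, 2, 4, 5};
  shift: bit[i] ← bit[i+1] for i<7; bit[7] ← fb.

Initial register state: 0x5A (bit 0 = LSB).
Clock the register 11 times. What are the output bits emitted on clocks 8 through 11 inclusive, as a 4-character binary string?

0110

reg_0 = 0x5A
clock 1: out=0, reg = 0xAD
clock 2: out=1, reg = 0xD6
clock 3: out=0, reg = 0x6B
clock 4: out=1, reg = 0x35
clock 5: out=1, reg = 0x1A
clock 6: out=0, reg = 0x8D
clock 7: out=1, reg = 0x46
clock 8: out=0, reg = 0xA3
clock 9: out=1, reg = 0x51
clock 10: out=1, reg = 0x28
clock 11: out=0, reg = 0x94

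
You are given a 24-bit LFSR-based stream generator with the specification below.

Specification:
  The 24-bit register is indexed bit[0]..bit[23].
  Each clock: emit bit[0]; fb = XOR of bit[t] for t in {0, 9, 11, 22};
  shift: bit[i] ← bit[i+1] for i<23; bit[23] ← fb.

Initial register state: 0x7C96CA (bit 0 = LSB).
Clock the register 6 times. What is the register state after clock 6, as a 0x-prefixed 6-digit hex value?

reg_0 = 0x7C96CA
clock 1: out=0, reg = 0x3E4B65
clock 2: out=1, reg = 0x9F25B2
clock 3: out=0, reg = 0x4F92D9
clock 4: out=1, reg = 0xA7C96C
clock 5: out=0, reg = 0xD3E4B6
clock 6: out=0, reg = 0xE9F25B

0xE9F25B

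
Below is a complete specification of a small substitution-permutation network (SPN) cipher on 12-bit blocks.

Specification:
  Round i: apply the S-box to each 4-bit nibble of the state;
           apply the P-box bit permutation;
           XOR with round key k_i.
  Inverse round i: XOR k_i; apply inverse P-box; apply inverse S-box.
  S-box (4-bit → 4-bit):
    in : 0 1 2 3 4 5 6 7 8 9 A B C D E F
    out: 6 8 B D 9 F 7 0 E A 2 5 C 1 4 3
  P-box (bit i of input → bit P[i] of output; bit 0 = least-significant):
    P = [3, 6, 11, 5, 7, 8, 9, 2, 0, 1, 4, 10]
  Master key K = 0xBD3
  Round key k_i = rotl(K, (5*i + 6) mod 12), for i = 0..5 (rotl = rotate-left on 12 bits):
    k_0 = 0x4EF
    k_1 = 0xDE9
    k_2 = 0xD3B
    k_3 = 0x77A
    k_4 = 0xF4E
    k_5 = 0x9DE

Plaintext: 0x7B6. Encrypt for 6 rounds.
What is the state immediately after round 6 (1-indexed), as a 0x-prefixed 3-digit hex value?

s_0 = plaintext = 0x7B6
s_1 = Round(s_0, k_0) = 0xE27
s_2 = Round(s_1, k_1) = 0xC7D
s_3 = Round(s_2, k_2) = 0x923
s_4 = Round(s_3, k_3) = 0xAD4
s_5 = Round(s_4, k_4) = 0xFE4
s_6 = Round(s_5, k_5) = 0xBF5

0xBF5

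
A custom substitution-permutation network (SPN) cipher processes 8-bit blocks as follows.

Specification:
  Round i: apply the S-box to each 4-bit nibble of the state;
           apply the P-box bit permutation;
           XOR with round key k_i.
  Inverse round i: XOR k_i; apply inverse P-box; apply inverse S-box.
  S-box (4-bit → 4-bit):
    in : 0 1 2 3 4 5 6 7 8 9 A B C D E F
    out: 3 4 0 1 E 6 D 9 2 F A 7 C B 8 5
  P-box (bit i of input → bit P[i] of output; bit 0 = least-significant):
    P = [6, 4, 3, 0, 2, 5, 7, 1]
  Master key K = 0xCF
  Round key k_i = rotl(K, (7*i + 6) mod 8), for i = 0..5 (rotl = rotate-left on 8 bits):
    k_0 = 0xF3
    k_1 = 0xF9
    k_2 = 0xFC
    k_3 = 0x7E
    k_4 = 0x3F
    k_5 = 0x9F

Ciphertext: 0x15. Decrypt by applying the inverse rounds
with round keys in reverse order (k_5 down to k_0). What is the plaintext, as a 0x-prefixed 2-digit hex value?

s_0 = ciphertext = 0x15
s_1 = InvRound(s_0, k_5) = 0xC1
s_2 = InvRound(s_1, k_4) = 0x9B
s_3 = InvRound(s_2, k_3) = 0xB7
s_4 = InvRound(s_3, k_2) = 0xE6
s_5 = InvRound(s_4, k_1) = 0x74
s_6 = InvRound(s_5, k_0) = 0x6E

0x6E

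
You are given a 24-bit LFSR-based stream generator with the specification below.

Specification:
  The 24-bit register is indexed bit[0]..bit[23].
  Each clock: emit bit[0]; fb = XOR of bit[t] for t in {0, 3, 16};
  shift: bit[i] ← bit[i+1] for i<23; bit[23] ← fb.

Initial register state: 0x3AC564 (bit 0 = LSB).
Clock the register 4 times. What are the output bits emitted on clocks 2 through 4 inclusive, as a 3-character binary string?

010

reg_0 = 0x3AC564
clock 1: out=0, reg = 0x1D62B2
clock 2: out=0, reg = 0x8EB159
clock 3: out=1, reg = 0x4758AC
clock 4: out=0, reg = 0x23AC56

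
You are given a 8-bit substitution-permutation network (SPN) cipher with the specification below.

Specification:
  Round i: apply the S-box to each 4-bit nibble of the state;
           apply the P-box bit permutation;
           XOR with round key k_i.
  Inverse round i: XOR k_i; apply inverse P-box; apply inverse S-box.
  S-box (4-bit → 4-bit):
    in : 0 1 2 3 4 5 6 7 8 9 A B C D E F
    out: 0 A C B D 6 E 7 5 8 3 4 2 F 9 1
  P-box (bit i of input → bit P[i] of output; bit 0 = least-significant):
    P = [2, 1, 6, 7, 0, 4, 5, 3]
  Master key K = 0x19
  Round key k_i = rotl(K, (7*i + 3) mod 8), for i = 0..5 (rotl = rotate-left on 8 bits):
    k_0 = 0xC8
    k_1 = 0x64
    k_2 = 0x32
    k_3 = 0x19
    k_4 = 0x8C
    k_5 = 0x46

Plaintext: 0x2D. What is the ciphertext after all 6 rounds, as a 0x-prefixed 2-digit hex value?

0x41

s_0 = plaintext = 0x2D
s_1 = Round(s_0, k_0) = 0x26
s_2 = Round(s_1, k_1) = 0x8E
s_3 = Round(s_2, k_2) = 0x97
s_4 = Round(s_3, k_3) = 0x57
s_5 = Round(s_4, k_4) = 0xFA
s_6 = Round(s_5, k_5) = 0x41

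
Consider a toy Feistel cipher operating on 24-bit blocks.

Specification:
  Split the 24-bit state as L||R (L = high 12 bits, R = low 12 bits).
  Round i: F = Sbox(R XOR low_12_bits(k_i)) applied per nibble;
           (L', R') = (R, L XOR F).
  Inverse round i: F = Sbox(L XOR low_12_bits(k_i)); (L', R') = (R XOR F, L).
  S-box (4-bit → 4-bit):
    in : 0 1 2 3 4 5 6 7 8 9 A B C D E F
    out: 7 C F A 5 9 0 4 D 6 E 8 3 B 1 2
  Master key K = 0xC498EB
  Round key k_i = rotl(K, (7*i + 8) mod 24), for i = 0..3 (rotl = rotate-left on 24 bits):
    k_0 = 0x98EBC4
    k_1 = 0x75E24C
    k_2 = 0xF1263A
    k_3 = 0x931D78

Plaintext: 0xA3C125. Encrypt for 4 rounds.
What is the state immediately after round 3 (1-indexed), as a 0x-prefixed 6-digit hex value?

0x1260E3

s_0 = plaintext = 0xA3C125
s_1 = Round(s_0, k_0) = 0x125420
s_2 = Round(s_1, k_1) = 0x420126
s_3 = Round(s_2, k_2) = 0x1260E3
s_4 = Round(s_3, k_3) = 0x0E3A4E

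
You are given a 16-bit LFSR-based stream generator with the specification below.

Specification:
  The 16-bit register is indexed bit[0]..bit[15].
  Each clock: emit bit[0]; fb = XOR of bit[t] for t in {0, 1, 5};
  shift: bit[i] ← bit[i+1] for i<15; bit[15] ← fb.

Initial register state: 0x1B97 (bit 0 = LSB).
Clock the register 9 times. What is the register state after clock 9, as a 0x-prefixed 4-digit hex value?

0x400D

reg_0 = 0x1B97
clock 1: out=1, reg = 0x0DCB
clock 2: out=1, reg = 0x06E5
clock 3: out=1, reg = 0x0372
clock 4: out=0, reg = 0x01B9
clock 5: out=1, reg = 0x00DC
clock 6: out=0, reg = 0x006E
clock 7: out=0, reg = 0x0037
clock 8: out=1, reg = 0x801B
clock 9: out=1, reg = 0x400D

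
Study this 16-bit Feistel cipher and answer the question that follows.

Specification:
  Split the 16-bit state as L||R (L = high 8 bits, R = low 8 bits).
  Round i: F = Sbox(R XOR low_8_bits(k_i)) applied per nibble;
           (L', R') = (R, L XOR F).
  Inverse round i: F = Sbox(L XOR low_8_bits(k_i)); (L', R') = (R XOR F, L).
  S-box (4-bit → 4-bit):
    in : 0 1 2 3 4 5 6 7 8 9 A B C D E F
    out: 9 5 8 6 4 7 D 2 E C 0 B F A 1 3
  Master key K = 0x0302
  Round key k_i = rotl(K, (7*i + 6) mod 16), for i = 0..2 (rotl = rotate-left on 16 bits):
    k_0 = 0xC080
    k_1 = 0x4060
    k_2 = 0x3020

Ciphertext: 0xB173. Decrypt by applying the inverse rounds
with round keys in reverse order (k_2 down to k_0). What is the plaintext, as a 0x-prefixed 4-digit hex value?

0x791C

s_0 = ciphertext = 0xB173
s_1 = InvRound(s_0, k_2) = 0xB6B1
s_2 = InvRound(s_1, k_1) = 0x1CB6
s_3 = InvRound(s_2, k_0) = 0x791C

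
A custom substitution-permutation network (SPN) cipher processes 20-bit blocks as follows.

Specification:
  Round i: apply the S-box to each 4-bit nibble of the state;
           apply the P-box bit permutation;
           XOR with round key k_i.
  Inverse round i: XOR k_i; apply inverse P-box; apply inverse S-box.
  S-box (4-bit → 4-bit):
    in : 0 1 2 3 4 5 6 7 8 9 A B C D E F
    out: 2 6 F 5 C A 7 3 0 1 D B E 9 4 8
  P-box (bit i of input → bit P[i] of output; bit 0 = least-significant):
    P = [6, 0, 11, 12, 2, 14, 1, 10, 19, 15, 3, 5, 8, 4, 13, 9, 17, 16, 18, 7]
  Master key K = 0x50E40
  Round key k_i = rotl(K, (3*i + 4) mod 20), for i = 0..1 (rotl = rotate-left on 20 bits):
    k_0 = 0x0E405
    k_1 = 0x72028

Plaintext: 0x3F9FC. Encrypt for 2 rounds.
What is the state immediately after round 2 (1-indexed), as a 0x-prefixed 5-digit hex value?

s_0 = plaintext = 0x3F9FC
s_1 = Round(s_0, k_0) = 0xEFA04
s_2 = Round(s_1, k_1) = 0xB7A00

0xB7A00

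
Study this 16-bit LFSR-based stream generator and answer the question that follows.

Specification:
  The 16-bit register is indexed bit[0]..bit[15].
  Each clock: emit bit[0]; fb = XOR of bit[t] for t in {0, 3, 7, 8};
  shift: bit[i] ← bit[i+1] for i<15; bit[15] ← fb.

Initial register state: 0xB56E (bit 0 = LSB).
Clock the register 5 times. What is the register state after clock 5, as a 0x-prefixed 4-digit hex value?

reg_0 = 0xB56E
clock 1: out=0, reg = 0x5AB7
clock 2: out=1, reg = 0x2D5B
clock 3: out=1, reg = 0x96AD
clock 4: out=1, reg = 0xCB56
clock 5: out=0, reg = 0xE5AB

0xE5AB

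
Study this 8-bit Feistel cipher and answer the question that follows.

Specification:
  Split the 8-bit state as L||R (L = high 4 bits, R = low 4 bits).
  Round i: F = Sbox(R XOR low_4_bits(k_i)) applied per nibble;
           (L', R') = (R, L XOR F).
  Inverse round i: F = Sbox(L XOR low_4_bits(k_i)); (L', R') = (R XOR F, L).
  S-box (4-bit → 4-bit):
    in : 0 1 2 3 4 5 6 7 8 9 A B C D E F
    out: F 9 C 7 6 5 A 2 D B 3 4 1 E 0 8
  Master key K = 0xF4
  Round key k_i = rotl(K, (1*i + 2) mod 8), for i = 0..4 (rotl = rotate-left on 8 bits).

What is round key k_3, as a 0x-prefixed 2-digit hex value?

0x9E

K = 0xF4
k_0 = rotl(K, (1*0+2) mod 8) = rotl(K, 2) = 0xD3
k_1 = rotl(K, (1*1+2) mod 8) = rotl(K, 3) = 0xA7
k_2 = rotl(K, (1*2+2) mod 8) = rotl(K, 4) = 0x4F
k_3 = rotl(K, (1*3+2) mod 8) = rotl(K, 5) = 0x9E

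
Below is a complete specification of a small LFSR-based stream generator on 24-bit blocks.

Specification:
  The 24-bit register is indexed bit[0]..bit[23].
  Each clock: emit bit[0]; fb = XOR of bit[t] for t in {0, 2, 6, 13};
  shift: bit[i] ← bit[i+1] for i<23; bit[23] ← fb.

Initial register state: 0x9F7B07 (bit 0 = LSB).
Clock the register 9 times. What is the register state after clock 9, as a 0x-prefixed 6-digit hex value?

reg_0 = 0x9F7B07
clock 1: out=1, reg = 0xCFBD83
clock 2: out=1, reg = 0x67DEC1
clock 3: out=1, reg = 0x33EF60
clock 4: out=0, reg = 0x19F7B0
clock 5: out=0, reg = 0x8CFBD8
clock 6: out=0, reg = 0x467DEC
clock 7: out=0, reg = 0xA33EF6
clock 8: out=0, reg = 0xD19F7B
clock 9: out=1, reg = 0x68CFBD

0x68CFBD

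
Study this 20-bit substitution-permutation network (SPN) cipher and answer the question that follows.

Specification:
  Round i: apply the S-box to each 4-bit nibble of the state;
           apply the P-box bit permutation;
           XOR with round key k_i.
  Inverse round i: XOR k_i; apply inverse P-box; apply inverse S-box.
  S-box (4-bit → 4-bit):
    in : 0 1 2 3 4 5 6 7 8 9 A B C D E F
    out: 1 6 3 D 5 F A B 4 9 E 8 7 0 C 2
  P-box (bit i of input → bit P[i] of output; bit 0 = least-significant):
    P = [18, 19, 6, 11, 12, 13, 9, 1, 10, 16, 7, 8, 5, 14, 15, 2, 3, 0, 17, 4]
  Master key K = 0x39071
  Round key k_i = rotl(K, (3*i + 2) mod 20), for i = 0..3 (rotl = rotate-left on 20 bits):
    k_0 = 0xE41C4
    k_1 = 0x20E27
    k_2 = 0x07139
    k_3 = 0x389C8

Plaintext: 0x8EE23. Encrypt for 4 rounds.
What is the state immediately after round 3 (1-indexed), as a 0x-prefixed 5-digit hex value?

0xE9A97

s_0 = plaintext = 0x8EE23
s_1 = Round(s_0, k_0) = 0x8F800
s_2 = Round(s_1, k_1) = 0x45EA7
s_3 = Round(s_2, k_2) = 0xE9A97
s_4 = Round(s_3, k_3) = 0xC907E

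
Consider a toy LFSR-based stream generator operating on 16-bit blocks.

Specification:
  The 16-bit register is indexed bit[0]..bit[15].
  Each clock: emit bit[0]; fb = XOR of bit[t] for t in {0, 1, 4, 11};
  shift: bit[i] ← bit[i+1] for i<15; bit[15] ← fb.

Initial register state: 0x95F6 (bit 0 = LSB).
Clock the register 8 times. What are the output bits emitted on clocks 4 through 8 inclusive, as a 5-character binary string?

reg_0 = 0x95F6
clock 1: out=0, reg = 0x4AFB
clock 2: out=1, reg = 0x257D
clock 3: out=1, reg = 0x12BE
clock 4: out=0, reg = 0x095F
clock 5: out=1, reg = 0x04AF
clock 6: out=1, reg = 0x0257
clock 7: out=1, reg = 0x812B
clock 8: out=1, reg = 0x4095

01111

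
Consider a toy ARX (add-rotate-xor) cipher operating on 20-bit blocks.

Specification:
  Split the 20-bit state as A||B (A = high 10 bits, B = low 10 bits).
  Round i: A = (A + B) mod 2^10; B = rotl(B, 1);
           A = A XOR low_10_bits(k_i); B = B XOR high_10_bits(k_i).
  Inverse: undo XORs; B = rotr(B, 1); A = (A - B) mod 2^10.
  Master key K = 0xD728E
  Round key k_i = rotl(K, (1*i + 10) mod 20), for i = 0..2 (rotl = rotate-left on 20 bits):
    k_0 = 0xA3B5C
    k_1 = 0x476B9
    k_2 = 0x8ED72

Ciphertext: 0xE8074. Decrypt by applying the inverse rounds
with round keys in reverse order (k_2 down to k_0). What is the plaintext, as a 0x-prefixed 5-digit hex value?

s_0 = ciphertext = 0xE8074
s_1 = InvRound(s_0, k_2) = 0xEAF27
s_2 = InvRound(s_1, k_1) = 0xFD51D
s_3 = InvRound(s_2, k_0) = 0x383C9

0x383C9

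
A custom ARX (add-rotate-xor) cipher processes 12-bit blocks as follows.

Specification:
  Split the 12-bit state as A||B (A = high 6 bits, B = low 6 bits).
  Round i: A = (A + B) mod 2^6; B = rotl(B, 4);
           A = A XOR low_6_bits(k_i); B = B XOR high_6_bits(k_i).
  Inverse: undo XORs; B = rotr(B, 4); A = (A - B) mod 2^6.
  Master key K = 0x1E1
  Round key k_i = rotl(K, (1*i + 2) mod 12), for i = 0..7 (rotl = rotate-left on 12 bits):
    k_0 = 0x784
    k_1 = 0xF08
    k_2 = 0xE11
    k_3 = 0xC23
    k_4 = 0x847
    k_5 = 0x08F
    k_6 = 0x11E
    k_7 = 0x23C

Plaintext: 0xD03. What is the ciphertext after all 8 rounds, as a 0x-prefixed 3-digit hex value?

s_0 = plaintext = 0xD03
s_1 = Round(s_0, k_0) = 0xCEE
s_2 = Round(s_1, k_1) = 0xA57
s_3 = Round(s_2, k_2) = 0x44D
s_4 = Round(s_3, k_3) = 0xF63
s_5 = Round(s_4, k_4) = 0x9D9
s_6 = Round(s_5, k_5) = 0x3D4
s_7 = Round(s_6, k_6) = 0xF41
s_8 = Round(s_7, k_7) = 0x098

0x098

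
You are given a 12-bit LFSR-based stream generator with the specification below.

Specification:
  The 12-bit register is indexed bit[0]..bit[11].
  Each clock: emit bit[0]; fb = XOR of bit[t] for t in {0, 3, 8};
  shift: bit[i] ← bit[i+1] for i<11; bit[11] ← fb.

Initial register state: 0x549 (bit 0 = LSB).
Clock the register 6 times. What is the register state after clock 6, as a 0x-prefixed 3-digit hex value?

0xD55

reg_0 = 0x549
clock 1: out=1, reg = 0xAA4
clock 2: out=0, reg = 0x552
clock 3: out=0, reg = 0xAA9
clock 4: out=1, reg = 0x554
clock 5: out=0, reg = 0xAAA
clock 6: out=0, reg = 0xD55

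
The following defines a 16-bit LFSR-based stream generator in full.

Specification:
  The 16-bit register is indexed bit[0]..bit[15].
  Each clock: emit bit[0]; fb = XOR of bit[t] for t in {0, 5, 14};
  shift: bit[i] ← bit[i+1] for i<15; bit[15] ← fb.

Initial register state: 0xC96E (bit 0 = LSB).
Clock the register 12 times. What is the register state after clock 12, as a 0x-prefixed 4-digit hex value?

0x65EC

reg_0 = 0xC96E
clock 1: out=0, reg = 0x64B7
clock 2: out=1, reg = 0xB25B
clock 3: out=1, reg = 0xD92D
clock 4: out=1, reg = 0xEC96
clock 5: out=0, reg = 0xF64B
clock 6: out=1, reg = 0x7B25
clock 7: out=1, reg = 0xBD92
clock 8: out=0, reg = 0x5EC9
clock 9: out=1, reg = 0x2F64
clock 10: out=0, reg = 0x97B2
clock 11: out=0, reg = 0xCBD9
clock 12: out=1, reg = 0x65EC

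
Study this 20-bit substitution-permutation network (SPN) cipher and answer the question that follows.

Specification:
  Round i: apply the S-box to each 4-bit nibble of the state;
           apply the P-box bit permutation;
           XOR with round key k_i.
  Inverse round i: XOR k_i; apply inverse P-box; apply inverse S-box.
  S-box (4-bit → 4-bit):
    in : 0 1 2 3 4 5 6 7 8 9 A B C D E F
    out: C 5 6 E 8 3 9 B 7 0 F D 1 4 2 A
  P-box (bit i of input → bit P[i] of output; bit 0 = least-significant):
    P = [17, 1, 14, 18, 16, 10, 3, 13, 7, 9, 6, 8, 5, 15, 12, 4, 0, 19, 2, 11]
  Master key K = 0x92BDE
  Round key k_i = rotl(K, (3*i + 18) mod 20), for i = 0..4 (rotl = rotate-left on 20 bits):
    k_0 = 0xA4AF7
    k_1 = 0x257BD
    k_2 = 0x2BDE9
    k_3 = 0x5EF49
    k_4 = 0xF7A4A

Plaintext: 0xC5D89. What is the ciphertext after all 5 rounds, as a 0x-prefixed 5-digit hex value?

0xF17B4

s_0 = plaintext = 0xC5D89
s_1 = Round(s_0, k_0) = 0xBCE9E
s_2 = Round(s_1, k_1) = 0x25D9A
s_3 = Round(s_2, k_2) = 0xC7D8F
s_4 = Round(s_3, k_3) = 0x06B32
s_5 = Round(s_4, k_4) = 0xF17B4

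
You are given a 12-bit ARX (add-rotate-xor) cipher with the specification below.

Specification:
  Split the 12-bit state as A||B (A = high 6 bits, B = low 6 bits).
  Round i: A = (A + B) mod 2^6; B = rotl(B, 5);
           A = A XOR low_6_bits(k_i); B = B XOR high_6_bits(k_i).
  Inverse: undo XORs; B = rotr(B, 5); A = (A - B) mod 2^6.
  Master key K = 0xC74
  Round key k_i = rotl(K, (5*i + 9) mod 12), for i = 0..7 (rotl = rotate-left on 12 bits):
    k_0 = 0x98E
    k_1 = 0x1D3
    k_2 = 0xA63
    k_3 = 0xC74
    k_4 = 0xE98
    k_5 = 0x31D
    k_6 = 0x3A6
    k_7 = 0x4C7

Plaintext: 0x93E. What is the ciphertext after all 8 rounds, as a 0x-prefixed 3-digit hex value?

0x22F

s_0 = plaintext = 0x93E
s_1 = Round(s_0, k_0) = 0xB39
s_2 = Round(s_1, k_1) = 0xDBB
s_3 = Round(s_2, k_2) = 0x494
s_4 = Round(s_3, k_3) = 0x4BB
s_5 = Round(s_4, k_4) = 0x547
s_6 = Round(s_5, k_5) = 0x06F
s_7 = Round(s_6, k_6) = 0x5B9
s_8 = Round(s_7, k_7) = 0x22F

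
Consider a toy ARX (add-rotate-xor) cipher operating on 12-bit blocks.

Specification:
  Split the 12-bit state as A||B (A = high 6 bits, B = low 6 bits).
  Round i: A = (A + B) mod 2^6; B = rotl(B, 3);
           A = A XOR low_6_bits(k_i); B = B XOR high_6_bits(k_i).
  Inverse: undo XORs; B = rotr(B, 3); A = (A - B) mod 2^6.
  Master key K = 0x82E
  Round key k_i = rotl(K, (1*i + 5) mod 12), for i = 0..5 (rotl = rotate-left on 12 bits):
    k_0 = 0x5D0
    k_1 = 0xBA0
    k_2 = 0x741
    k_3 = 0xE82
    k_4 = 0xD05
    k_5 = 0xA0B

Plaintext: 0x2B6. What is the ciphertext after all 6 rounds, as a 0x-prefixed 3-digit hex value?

s_0 = plaintext = 0x2B6
s_1 = Round(s_0, k_0) = 0x421
s_2 = Round(s_1, k_1) = 0x462
s_3 = Round(s_2, k_2) = 0xC89
s_4 = Round(s_3, k_3) = 0xE73
s_5 = Round(s_4, k_4) = 0xA6A
s_6 = Round(s_5, k_5) = 0x63D

0x63D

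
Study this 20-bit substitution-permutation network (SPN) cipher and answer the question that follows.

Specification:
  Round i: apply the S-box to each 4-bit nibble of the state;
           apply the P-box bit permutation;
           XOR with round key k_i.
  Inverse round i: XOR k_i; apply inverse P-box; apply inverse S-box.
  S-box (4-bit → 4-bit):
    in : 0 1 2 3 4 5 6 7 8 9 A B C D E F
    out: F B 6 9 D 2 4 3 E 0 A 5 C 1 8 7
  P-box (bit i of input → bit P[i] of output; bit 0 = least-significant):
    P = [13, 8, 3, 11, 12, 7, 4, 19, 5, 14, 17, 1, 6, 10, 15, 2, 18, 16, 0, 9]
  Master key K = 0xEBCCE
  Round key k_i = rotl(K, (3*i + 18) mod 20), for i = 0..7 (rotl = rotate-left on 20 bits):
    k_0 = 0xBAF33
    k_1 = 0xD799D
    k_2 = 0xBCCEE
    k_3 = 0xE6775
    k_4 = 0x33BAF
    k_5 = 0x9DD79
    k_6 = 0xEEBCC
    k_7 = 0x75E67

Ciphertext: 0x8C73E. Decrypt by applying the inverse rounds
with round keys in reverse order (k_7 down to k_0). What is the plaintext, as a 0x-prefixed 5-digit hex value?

0xE0D96

s_0 = ciphertext = 0x8C73E
s_1 = InvRound(s_0, k_7) = 0xFB648
s_2 = InvRound(s_1, k_6) = 0x5A57A
s_3 = InvRound(s_2, k_5) = 0xB9A33
s_4 = InvRound(s_3, k_4) = 0x9C98F
s_5 = InvRound(s_4, k_3) = 0x1F424
s_6 = InvRound(s_5, k_2) = 0x9DC14
s_7 = InvRound(s_6, k_1) = 0xB295F
s_8 = InvRound(s_7, k_0) = 0xE0D96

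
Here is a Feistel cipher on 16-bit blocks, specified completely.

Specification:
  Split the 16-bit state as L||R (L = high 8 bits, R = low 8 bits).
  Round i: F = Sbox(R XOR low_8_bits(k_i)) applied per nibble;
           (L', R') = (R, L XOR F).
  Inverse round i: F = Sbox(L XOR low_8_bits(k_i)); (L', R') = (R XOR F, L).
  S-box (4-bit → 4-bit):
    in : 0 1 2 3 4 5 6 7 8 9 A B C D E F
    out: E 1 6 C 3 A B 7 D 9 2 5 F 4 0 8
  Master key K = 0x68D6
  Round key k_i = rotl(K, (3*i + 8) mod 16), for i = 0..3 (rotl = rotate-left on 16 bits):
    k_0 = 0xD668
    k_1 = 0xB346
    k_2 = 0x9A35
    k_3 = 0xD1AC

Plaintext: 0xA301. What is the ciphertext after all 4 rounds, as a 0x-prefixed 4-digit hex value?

s_0 = plaintext = 0xA301
s_1 = Round(s_0, k_0) = 0x011A
s_2 = Round(s_1, k_1) = 0x1AAE
s_3 = Round(s_2, k_2) = 0xAE8F
s_4 = Round(s_3, k_3) = 0x8FC2

0x8FC2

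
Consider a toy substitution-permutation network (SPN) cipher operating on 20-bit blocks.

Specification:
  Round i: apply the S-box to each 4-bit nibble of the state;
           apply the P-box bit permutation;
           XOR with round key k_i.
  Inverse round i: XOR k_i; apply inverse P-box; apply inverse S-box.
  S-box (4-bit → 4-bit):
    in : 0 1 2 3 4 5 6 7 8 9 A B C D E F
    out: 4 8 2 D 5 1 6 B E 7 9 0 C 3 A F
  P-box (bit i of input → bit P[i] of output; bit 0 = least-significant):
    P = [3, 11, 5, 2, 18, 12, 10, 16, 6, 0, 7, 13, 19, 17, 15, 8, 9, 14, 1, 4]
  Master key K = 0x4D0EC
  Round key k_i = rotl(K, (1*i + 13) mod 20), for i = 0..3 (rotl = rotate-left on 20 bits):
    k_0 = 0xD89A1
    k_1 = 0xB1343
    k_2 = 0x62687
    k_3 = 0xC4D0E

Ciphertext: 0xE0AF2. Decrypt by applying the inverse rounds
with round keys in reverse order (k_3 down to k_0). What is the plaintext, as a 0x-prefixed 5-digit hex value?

s_0 = ciphertext = 0xE0AF2
s_1 = InvRound(s_0, k_3) = 0x7E403
s_2 = InvRound(s_1, k_2) = 0xD0011
s_3 = InvRound(s_2, k_1) = 0x3E5DB
s_4 = InvRound(s_3, k_0) = 0x8DA49

0x8DA49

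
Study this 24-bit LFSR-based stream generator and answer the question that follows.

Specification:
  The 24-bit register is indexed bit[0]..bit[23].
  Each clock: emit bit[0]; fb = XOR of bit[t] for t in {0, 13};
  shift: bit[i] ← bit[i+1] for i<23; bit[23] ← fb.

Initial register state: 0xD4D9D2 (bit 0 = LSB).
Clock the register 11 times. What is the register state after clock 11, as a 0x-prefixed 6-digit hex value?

0xEE9A9B

reg_0 = 0xD4D9D2
clock 1: out=0, reg = 0x6A6CE9
clock 2: out=1, reg = 0x353674
clock 3: out=0, reg = 0x9A9B3A
clock 4: out=0, reg = 0x4D4D9D
clock 5: out=1, reg = 0xA6A6CE
clock 6: out=0, reg = 0xD35367
clock 7: out=1, reg = 0xE9A9B3
clock 8: out=1, reg = 0x74D4D9
clock 9: out=1, reg = 0xBA6A6C
clock 10: out=0, reg = 0xDD3536
clock 11: out=0, reg = 0xEE9A9B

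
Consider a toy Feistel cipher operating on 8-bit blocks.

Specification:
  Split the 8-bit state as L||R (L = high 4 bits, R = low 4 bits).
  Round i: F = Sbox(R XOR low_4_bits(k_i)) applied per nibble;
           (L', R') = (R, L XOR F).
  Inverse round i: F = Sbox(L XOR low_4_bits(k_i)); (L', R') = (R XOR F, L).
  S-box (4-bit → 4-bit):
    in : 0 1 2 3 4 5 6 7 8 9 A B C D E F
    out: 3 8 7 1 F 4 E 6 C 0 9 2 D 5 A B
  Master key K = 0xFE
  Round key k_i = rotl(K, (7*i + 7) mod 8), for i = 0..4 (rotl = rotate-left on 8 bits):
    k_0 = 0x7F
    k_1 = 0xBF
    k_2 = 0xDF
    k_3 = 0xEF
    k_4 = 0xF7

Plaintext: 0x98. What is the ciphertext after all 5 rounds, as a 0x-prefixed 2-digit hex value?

0x06

s_0 = plaintext = 0x98
s_1 = Round(s_0, k_0) = 0x8F
s_2 = Round(s_1, k_1) = 0xFB
s_3 = Round(s_2, k_2) = 0xB0
s_4 = Round(s_3, k_3) = 0x00
s_5 = Round(s_4, k_4) = 0x06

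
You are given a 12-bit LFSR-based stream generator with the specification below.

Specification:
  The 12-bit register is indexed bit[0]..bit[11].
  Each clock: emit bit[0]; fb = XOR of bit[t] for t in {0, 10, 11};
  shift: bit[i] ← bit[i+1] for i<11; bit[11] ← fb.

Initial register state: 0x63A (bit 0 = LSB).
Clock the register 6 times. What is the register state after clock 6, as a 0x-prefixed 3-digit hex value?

reg_0 = 0x63A
clock 1: out=0, reg = 0xB1D
clock 2: out=1, reg = 0x58E
clock 3: out=0, reg = 0xAC7
clock 4: out=1, reg = 0x563
clock 5: out=1, reg = 0x2B1
clock 6: out=1, reg = 0x958

0x958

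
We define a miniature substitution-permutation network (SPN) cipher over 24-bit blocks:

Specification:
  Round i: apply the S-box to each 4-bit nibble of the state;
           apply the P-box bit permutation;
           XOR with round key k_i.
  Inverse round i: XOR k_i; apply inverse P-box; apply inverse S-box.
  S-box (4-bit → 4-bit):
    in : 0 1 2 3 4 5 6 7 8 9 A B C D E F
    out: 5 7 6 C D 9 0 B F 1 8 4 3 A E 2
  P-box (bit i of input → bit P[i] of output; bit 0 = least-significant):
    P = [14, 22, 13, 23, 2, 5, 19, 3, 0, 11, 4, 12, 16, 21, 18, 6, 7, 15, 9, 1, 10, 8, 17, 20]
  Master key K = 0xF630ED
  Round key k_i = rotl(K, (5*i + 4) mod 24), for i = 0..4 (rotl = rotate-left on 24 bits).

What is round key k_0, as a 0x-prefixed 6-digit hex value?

K = 0xF630ED
k_0 = rotl(K, (5*0+4) mod 24) = rotl(K, 4) = 0x630EDF

0x630EDF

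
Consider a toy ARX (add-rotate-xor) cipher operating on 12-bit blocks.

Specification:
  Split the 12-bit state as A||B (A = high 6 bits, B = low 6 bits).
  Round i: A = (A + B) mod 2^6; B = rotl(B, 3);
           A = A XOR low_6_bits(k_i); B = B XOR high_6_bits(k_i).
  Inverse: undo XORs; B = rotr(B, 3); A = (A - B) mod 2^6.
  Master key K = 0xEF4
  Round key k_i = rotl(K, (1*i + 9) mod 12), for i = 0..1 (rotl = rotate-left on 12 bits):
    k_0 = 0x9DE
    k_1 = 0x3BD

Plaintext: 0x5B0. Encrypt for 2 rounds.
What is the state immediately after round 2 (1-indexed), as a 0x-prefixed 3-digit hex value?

s_0 = plaintext = 0x5B0
s_1 = Round(s_0, k_0) = 0x621
s_2 = Round(s_1, k_1) = 0x102

0x102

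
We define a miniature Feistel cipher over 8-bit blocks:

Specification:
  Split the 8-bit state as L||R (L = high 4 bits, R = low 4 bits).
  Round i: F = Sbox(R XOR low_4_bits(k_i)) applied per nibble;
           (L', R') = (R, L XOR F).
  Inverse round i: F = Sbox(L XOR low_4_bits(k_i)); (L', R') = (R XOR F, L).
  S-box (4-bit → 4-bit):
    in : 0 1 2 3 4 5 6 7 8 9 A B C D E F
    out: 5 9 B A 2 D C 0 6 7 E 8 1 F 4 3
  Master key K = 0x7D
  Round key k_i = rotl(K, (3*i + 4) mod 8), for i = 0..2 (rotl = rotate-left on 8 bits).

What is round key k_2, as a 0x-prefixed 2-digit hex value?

0xF5

K = 0x7D
k_0 = rotl(K, (3*0+4) mod 8) = rotl(K, 4) = 0xD7
k_1 = rotl(K, (3*1+4) mod 8) = rotl(K, 7) = 0xBE
k_2 = rotl(K, (3*2+4) mod 8) = rotl(K, 2) = 0xF5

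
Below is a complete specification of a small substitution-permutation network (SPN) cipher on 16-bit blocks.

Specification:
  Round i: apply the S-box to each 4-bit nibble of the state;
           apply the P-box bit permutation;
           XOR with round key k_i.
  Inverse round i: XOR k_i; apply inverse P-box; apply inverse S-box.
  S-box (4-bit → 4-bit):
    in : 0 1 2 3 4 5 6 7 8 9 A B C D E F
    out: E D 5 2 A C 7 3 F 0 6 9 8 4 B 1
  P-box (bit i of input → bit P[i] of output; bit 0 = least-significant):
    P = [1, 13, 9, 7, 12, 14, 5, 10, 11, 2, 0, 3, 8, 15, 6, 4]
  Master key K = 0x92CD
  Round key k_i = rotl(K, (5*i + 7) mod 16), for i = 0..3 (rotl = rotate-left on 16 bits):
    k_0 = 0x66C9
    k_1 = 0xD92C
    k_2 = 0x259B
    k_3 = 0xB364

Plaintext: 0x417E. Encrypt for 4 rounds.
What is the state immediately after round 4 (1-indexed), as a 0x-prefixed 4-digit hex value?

0x282C

s_0 = plaintext = 0x417E
s_1 = Round(s_0, k_0) = 0x9E52
s_2 = Round(s_1, k_1) = 0xD702
s_3 = Round(s_2, k_2) = 0x6BFD
s_4 = Round(s_3, k_3) = 0x282C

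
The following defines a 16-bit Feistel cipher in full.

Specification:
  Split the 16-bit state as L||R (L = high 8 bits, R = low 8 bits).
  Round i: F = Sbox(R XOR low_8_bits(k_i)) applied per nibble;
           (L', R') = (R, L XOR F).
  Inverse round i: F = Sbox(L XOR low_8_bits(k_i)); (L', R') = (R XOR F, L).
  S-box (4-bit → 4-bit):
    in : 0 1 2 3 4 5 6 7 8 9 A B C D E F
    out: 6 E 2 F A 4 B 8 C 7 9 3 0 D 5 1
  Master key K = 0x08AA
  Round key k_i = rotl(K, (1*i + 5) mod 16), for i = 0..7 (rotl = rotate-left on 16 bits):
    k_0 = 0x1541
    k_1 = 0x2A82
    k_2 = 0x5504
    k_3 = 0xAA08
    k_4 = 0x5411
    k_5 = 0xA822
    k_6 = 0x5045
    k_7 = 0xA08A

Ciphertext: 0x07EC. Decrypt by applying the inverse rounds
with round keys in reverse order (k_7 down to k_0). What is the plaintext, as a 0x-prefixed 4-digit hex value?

s_0 = ciphertext = 0x07EC
s_1 = InvRound(s_0, k_7) = 0x2107
s_2 = InvRound(s_1, k_6) = 0xBD21
s_3 = InvRound(s_2, k_5) = 0x50BD
s_4 = InvRound(s_3, k_4) = 0x1350
s_5 = InvRound(s_4, k_3) = 0xB313
s_6 = InvRound(s_5, k_2) = 0x2BB3
s_7 = InvRound(s_6, k_1) = 0x242B
s_8 = InvRound(s_7, k_0) = 0x9F24

0x9F24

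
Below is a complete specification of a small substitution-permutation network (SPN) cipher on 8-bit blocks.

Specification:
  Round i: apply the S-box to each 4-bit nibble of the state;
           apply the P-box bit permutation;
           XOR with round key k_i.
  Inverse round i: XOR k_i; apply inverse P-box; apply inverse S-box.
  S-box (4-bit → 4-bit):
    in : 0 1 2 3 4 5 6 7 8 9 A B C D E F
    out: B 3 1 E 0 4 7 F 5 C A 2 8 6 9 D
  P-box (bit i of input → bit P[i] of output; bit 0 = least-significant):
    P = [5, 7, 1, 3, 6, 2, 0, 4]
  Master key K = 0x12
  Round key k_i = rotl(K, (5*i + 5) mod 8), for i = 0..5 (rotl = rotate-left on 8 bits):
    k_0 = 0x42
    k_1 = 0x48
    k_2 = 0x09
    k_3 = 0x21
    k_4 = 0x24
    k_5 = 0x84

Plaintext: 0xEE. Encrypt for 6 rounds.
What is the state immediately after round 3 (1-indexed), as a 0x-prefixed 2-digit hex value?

s_0 = plaintext = 0xEE
s_1 = Round(s_0, k_0) = 0x3A
s_2 = Round(s_1, k_1) = 0xD5
s_3 = Round(s_2, k_2) = 0x0E
s_4 = Round(s_3, k_3) = 0x5D
s_5 = Round(s_4, k_4) = 0xA7
s_6 = Round(s_5, k_5) = 0x3A

0x0E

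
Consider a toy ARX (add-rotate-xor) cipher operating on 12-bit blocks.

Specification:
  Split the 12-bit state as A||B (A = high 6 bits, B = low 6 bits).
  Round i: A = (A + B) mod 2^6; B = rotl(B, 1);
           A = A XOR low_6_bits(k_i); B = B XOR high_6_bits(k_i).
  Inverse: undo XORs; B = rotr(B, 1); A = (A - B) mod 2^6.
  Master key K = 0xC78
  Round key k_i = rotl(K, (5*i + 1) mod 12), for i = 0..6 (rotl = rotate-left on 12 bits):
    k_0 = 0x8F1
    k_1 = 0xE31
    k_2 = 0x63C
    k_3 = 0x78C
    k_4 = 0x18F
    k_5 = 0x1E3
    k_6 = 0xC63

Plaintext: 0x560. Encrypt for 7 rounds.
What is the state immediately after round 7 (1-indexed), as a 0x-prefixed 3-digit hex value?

0x36C

s_0 = plaintext = 0x560
s_1 = Round(s_0, k_0) = 0x122
s_2 = Round(s_1, k_1) = 0x5FD
s_3 = Round(s_2, k_2) = 0xA23
s_4 = Round(s_3, k_3) = 0x1D9
s_5 = Round(s_4, k_4) = 0xBF4
s_6 = Round(s_5, k_5) = 0x02E
s_7 = Round(s_6, k_6) = 0x36C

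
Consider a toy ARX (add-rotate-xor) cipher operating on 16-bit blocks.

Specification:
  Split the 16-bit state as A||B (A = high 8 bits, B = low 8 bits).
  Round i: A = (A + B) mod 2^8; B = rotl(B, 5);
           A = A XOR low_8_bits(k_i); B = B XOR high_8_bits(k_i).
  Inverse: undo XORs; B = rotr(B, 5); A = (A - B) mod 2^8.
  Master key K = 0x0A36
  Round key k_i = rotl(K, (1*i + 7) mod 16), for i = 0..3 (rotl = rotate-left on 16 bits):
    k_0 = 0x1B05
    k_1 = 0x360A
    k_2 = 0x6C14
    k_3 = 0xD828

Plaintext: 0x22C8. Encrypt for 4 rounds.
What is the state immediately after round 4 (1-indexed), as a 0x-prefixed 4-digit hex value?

s_0 = plaintext = 0x22C8
s_1 = Round(s_0, k_0) = 0xEF02
s_2 = Round(s_1, k_1) = 0xFB76
s_3 = Round(s_2, k_2) = 0x65A2
s_4 = Round(s_3, k_3) = 0x2F8C

0x2F8C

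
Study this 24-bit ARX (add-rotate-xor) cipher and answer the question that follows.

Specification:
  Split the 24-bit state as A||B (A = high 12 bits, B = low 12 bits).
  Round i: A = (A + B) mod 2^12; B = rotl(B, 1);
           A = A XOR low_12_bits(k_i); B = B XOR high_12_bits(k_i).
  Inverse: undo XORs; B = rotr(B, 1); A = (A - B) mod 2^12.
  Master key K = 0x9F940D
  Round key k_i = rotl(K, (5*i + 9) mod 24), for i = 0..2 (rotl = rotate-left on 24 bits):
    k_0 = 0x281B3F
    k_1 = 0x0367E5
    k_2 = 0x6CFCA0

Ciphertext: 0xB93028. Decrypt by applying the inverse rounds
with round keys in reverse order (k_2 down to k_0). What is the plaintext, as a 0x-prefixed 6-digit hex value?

0x62BF91

s_0 = ciphertext = 0xB93028
s_1 = InvRound(s_0, k_2) = 0xBC0B73
s_2 = InvRound(s_1, k_1) = 0xE83DA2
s_3 = InvRound(s_2, k_0) = 0x62BF91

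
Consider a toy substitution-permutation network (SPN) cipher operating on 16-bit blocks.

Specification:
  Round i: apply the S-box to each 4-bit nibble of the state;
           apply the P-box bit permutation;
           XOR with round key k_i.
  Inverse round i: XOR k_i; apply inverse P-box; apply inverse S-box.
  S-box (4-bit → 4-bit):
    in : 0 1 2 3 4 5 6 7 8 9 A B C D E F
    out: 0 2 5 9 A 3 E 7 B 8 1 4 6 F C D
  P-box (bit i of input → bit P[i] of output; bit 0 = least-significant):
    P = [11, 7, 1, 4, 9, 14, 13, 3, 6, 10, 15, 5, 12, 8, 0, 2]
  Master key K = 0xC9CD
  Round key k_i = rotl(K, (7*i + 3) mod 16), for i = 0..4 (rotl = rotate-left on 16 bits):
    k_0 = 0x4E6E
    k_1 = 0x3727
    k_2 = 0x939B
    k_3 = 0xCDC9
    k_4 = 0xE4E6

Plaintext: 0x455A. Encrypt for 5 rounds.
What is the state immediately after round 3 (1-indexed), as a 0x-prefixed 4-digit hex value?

0xB839

s_0 = plaintext = 0x455A
s_1 = Round(s_0, k_0) = 0x012A
s_2 = Round(s_1, k_1) = 0x1927
s_3 = Round(s_2, k_2) = 0xB839
s_4 = Round(s_3, k_3) = 0xCBB0
s_5 = Round(s_4, k_4) = 0x45E7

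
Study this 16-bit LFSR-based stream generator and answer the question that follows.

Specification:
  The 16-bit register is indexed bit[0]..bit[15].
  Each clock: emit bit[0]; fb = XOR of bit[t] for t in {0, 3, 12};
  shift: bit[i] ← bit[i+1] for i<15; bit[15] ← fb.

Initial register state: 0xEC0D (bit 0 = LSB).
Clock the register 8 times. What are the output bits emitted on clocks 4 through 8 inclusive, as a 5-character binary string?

reg_0 = 0xEC0D
clock 1: out=1, reg = 0x7606
clock 2: out=0, reg = 0xBB03
clock 3: out=1, reg = 0x5D81
clock 4: out=1, reg = 0x2EC0
clock 5: out=0, reg = 0x1760
clock 6: out=0, reg = 0x8BB0
clock 7: out=0, reg = 0x45D8
clock 8: out=0, reg = 0xA2EC

10000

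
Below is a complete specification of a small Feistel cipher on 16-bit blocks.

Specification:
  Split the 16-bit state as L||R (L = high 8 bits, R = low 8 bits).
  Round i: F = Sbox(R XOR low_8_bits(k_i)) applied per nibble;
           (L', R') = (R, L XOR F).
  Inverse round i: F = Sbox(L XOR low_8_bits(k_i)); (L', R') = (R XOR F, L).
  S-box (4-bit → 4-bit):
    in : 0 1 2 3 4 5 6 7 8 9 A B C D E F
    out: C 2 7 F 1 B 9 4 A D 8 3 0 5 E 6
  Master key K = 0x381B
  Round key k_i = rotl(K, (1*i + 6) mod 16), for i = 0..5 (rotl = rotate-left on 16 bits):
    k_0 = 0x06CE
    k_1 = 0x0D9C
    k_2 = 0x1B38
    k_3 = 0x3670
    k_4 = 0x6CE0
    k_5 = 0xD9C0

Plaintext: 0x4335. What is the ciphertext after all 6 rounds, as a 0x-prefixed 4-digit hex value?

0x4B2D

s_0 = plaintext = 0x4335
s_1 = Round(s_0, k_0) = 0x3520
s_2 = Round(s_1, k_1) = 0x2005
s_3 = Round(s_2, k_2) = 0x05D5
s_4 = Round(s_3, k_3) = 0xD58E
s_5 = Round(s_4, k_4) = 0x8E4B
s_6 = Round(s_5, k_5) = 0x4B2D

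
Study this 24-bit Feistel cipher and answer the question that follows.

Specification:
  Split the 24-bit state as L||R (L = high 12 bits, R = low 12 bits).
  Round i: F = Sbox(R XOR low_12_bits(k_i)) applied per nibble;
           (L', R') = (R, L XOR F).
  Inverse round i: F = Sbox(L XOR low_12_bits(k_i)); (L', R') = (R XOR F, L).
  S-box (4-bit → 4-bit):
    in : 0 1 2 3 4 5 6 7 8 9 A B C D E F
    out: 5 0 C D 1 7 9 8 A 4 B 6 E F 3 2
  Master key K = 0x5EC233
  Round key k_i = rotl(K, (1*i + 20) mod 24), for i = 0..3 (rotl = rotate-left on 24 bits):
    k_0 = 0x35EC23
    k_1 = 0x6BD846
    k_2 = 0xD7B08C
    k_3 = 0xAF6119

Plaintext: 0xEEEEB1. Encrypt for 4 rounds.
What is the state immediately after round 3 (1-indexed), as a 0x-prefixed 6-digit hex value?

0x5805FC

s_0 = plaintext = 0xEEEEB1
s_1 = Round(s_0, k_0) = 0xEB12A2
s_2 = Round(s_1, k_1) = 0x2A2580
s_3 = Round(s_2, k_2) = 0x5805FC
s_4 = Round(s_3, k_3) = 0x5FC4B7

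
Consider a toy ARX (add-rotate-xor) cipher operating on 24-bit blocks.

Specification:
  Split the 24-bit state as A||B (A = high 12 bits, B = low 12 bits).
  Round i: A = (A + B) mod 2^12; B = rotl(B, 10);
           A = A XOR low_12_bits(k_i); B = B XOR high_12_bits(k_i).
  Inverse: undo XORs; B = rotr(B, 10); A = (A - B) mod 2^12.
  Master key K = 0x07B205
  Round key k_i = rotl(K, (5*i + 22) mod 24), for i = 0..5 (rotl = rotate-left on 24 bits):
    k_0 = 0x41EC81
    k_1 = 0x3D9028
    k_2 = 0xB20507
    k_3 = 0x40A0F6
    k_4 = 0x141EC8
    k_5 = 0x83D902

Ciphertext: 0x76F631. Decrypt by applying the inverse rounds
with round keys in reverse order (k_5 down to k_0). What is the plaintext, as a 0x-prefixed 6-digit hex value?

s_0 = ciphertext = 0x76F631
s_1 = InvRound(s_0, k_5) = 0x63A833
s_2 = InvRound(s_1, k_4) = 0x3285CA
s_3 = InvRound(s_2, k_3) = 0xCDE700
s_4 = InvRound(s_3, k_2) = 0x956083
s_5 = InvRound(s_4, k_1) = 0xC16D68
s_6 = InvRound(s_5, k_0) = 0xABD5DA

0xABD5DA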